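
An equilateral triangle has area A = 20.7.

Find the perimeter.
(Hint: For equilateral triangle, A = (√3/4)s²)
A = (√3/4)s²  →  s² = 4A/√3 = 4·20.7/√3 = 47.8046
s = 6.91409
Perimeter = 3s = 20.74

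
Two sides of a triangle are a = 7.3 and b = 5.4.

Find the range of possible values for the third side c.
By the triangle inequality: |a - b| < c < a + b
|7.3 - 5.4| < c < 7.3 + 5.4
1.9 < c < 12.7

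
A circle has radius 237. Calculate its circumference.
Circumference = 2 * pi * r
Circumference = 2 * pi * 237
Circumference = 1489.11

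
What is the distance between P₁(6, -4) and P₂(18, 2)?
Using the distance formula: d = sqrt((x₂-x₁)² + (y₂-y₁)²)
dx = 18 - 6 = 12
dy = 2 - (-4) = 6
d = sqrt(12² + 6²) = sqrt(144 + 36) = sqrt(180) = 13.42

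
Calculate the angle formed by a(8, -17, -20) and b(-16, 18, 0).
a·b = -434, |a|² = 753, |b|² = 580
cos θ = -434/√436740 ≈ -0.6567
θ ≈ 131.0°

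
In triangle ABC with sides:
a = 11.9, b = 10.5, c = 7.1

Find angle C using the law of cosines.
cos(C) = (a² + b² - c²)/(2ab)
cos(C) = (11.9² + 10.5² - 7.1²)/(2·11.9·10.5) = 201.45/249.9 = 0.806122
C = arccos(0.806122) = 36.28°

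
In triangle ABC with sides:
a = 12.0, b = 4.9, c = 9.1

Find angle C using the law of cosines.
cos(C) = (a² + b² - c²)/(2ab)
cos(C) = (12.0² + 4.9² - 9.1²)/(2·12.0·4.9) = 85.2/117.6 = 0.724490
C = arccos(0.724490) = 43.57°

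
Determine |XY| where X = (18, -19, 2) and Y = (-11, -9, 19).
d = √[(-29)² + (10)² + (17)²] = √1230 = 35.07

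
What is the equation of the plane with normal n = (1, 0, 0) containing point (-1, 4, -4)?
d = n·P = (1)(-1) + (0)(4) + (0)(-4) = -1
Plane: x = -1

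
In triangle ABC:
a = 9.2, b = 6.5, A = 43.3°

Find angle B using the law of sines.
sin(B)/b = sin(A)/a
sin(B) = b·sin(A)/a = 6.5·sin(43.3°)/9.2 = 0.484546
B = arcsin(0.484546) = 28.98°  (b ≤ a, so B ≤ A and the acute solution is unique)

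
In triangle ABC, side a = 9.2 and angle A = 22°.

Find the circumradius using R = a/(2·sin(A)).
R = a/(2·sin(A)) = 9.2/(2·sin(22°))
R = 9.2/(2·0.374607) = 9.2/0.749213 = 12.28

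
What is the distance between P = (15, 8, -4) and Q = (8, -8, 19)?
d = √[(-7)² + (-16)² + (23)²] = √834 = 28.88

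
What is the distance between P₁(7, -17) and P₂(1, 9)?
Using the distance formula: d = sqrt((x₂-x₁)² + (y₂-y₁)²)
dx = 1 - 7 = -6
dy = 9 - (-17) = 26
d = sqrt((-6)² + 26²) = sqrt(36 + 676) = sqrt(712) = 26.68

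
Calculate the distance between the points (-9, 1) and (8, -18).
Using the distance formula: d = sqrt((x₂-x₁)² + (y₂-y₁)²)
dx = 8 - (-9) = 17
dy = (-18) - 1 = -19
d = sqrt(17² + (-19)²) = sqrt(289 + 361) = sqrt(650) = 25.50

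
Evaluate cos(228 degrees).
cos(228 degrees) = -0.6691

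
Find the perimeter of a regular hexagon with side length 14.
Perimeter = number of sides * side length
Perimeter = 6 * 14
Perimeter = 84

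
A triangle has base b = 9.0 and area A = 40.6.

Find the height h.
A = ½bh  →  h = 2A/b
h = 2·40.6/9.0 = 9.022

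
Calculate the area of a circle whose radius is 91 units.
Area = pi * r²
Area = pi * 91²
Area = pi * 8281
Area = 26015.53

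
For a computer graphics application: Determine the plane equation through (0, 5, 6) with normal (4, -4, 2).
d = n·P = (4)(0) + (-4)(5) + (2)(6) = -8
Plane: 4x - 4y + 2z = -8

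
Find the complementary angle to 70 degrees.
Complementary angles sum to 90 degrees.
Other angle = 90 - 70
Other angle = 20 degrees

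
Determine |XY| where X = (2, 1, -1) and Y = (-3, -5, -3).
d = √[(-5)² + (-6)² + (-2)²] = √65 = 8.062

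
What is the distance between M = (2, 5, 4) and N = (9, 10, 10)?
d = √[(7)² + (5)² + (6)²] = √110 = 10.49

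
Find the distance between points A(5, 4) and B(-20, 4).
Using the distance formula: d = sqrt((x₂-x₁)² + (y₂-y₁)²)
dx = (-20) - 5 = -25
dy = 4 - 4 = 0
d = sqrt((-25)² + 0²) = sqrt(625 + 0) = sqrt(625) = 25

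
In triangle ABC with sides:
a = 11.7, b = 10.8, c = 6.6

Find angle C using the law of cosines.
cos(C) = (a² + b² - c²)/(2ab)
cos(C) = (11.7² + 10.8² - 6.6²)/(2·11.7·10.8) = 209.97/252.72 = 0.830840
C = arccos(0.830840) = 33.81°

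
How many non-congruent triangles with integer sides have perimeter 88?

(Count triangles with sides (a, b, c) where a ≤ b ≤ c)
With a ≤ b ≤ c and a + b + c = 88, the triangle inequality a + b > c gives c < 88/2, so c ≤ 43.
Iterate a from 1 to ⌊p/3⌋ = 29; for each a, b ranges from a to ⌊(p−a)/2⌋ with c = p − a − b, keeping only c ≥ b.
Triples: (2, 43, 43), (3, 42, 43), (4, 41, 43), …
Count = 161 triangles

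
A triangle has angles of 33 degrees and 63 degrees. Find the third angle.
Sum of angles in a triangle = 180 degrees
Third angle = 180 - 33 - 63
Third angle = 84 degrees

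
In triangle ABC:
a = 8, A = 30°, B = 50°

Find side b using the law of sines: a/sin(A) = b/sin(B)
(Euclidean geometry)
b = a·sin(B)/sin(A) = 8·sin(50°)/sin(30°)
b = 8·0.766044/0.500000 = 12.26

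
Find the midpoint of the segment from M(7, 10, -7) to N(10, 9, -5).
Midpoint = ((7+10)/2, (10+9)/2, (-7-5)/2) = (8.5, 9.5, -6)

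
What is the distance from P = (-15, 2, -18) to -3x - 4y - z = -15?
d = |(-3)(-15) + (-4)(2) + (-1)(-18) - (-15)| / √((-3)² + (-4)² + (-1)²) = 70/√26 = 13.73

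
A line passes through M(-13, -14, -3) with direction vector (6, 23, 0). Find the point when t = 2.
P(2) = (-13 + 6(2), -14 + 23(2), -3 + 0(2)) = (-1, 32, -3)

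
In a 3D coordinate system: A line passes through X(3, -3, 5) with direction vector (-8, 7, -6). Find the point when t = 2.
P(2) = (3 + (-8)(2), -3 + 7(2), 5 + (-6)(2)) = (-13, 11, -7)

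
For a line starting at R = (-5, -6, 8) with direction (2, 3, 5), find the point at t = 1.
P(1) = (-5 + 2(1), -6 + 3(1), 8 + 5(1)) = (-3, -3, 13)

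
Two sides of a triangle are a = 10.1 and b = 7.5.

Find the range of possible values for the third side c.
By the triangle inequality: |a - b| < c < a + b
|10.1 - 7.5| < c < 10.1 + 7.5
2.6 < c < 17.6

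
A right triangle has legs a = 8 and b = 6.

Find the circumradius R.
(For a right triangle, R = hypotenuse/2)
Hypotenuse c = √(8² + 6²) = √100 = 10
R = c/2 = 5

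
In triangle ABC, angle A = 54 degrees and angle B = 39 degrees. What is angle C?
Sum of angles in a triangle = 180 degrees
Third angle = 180 - 54 - 39
Third angle = 87 degrees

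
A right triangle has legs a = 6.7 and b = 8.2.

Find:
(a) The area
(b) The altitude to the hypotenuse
(a) Area = ½ab = ½·6.7·8.2 = 27.47
(b) Hypotenuse c = √(6.7² + 8.2²) = √112.13 = 10.5891
    Area = ½·c·h_c  →  h_c = 2·Area/c = 2·27.47/10.5891 = 5.188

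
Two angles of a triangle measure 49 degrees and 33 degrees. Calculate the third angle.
Sum of angles in a triangle = 180 degrees
Third angle = 180 - 49 - 33
Third angle = 98 degrees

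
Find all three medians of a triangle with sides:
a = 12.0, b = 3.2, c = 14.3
Using m_x = ½√(2y² + 2z² - x²):
m_a = ½√(2·3.2² + 2·14.3² - 12.0²) = ½√285.46 = 8.448
m_b = ½√(2·12.0² + 2·14.3² - 3.2²) = ½√686.74 = 13.1
m_c = ½√(2·12.0² + 2·3.2² - 14.3²) = ½√103.99 = 5.099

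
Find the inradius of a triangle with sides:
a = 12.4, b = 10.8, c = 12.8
s = (a+b+c)/2 = (12.4+10.8+12.8)/2 = 18
Area = √(s(s-a)(s-b)(s-c)) = √(18·5.6·7.2·5.2) = 61.4325
r = Area/s = 61.4325/18 = 3.413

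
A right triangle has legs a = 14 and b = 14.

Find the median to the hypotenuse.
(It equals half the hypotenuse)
Hypotenuse c = √(14² + 14²) = √392 = 19.799
Median to hypotenuse = c/2 = 9.899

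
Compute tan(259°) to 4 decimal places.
tan(259 degrees) = 5.1446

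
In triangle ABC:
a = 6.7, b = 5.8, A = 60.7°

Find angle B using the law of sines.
sin(B)/b = sin(A)/a
sin(B) = b·sin(A)/a = 5.8·sin(60.7°)/6.7 = 0.754926
B = arcsin(0.754926) = 49.02°  (b ≤ a, so B ≤ A and the acute solution is unique)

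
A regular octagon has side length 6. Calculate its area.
For a regular 8-gon with side length s = 6:
Apothem a = s / (2*tan(pi/8)) = 6 / (2*tan(pi/8)) ≈ 7.2426
Perimeter P = 8 * 6 = 48
Area = (1/2) * P * a = (1/2) * 48 * 7.2426 = 173.82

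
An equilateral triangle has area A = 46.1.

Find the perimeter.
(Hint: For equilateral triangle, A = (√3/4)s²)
A = (√3/4)s²  →  s² = 4A/√3 = 4·46.1/√3 = 106.463
s = 10.3181
Perimeter = 3s = 30.95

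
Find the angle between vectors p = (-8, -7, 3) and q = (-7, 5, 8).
p·q = 45, |p|² = 122, |q|² = 138
cos θ = 45/√16836 ≈ 0.3468
θ ≈ 69.71°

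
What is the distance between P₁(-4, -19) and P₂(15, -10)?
Using the distance formula: d = sqrt((x₂-x₁)² + (y₂-y₁)²)
dx = 15 - (-4) = 19
dy = (-10) - (-19) = 9
d = sqrt(19² + 9²) = sqrt(361 + 81) = sqrt(442) = 21.02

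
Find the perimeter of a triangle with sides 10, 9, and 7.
Perimeter = sum of all sides
Perimeter = 10 + 9 + 7
Perimeter = 26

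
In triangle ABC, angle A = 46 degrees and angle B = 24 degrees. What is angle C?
Sum of angles in a triangle = 180 degrees
Third angle = 180 - 46 - 24
Third angle = 110 degrees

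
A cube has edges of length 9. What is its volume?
Volume = s³
Volume = 9³
Volume = 729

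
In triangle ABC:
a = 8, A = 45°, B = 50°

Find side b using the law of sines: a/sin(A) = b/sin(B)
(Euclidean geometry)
b = a·sin(B)/sin(A) = 8·sin(50°)/sin(45°)
b = 8·0.766044/0.707107 = 8.667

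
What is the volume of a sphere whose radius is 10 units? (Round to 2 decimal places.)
Volume = (4/3) * pi * r³
Volume = (4/3) * pi * 10³
Volume = (4/3) * pi * 1000
Volume = 4188.79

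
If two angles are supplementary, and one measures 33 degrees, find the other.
Supplementary angles sum to 180 degrees.
Other angle = 180 - 33
Other angle = 147 degrees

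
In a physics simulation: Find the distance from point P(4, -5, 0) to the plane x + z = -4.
d = |1(4) + 0(-5) + 1(0) - (-4)| / √(1² + 0² + 1²) = 8/√2 = 5.657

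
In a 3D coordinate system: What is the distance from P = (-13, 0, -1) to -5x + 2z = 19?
d = |(-5)(-13) + 0(0) + 2(-1) - (19)| / √((-5)² + 0² + 2²) = 44/√29 = 8.171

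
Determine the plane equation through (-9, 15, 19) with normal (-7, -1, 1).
d = n·P = (-7)(-9) + (-1)(15) + (1)(19) = 67
Plane: -7x - y + z = 67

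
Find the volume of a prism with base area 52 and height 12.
Volume = base area * height
Volume = 52 * 12
Volume = 624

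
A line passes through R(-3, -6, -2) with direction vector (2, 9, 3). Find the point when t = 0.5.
P(0.5) = (-3 + 2(0.5), -6 + 9(0.5), -2 + 3(0.5)) = (-2, -1.5, -0.5)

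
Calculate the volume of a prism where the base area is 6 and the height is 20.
Volume = base area * height
Volume = 6 * 20
Volume = 120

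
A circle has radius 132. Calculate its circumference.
Circumference = 2 * pi * r
Circumference = 2 * pi * 132
Circumference = 829.38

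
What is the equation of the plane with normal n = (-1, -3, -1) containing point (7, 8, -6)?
d = n·P = (-1)(7) + (-3)(8) + (-1)(-6) = -25
Plane: -x - 3y - z = -25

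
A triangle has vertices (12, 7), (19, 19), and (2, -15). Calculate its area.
Using the coordinate formula: Area = (1/2)|x₁(y₂-y₃) + x₂(y₃-y₁) + x₃(y₁-y₂)|
Area = (1/2)|12(19-(-15)) + 19((-15)-7) + 2(7-19)|
Area = (1/2)|12*34 + 19*(-22) + 2*(-12)|
Area = (1/2)|408 + (-418) + (-24)|
Area = (1/2)*34 = 17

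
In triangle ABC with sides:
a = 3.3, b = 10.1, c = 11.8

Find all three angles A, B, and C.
By the law of cosines:
cos(A) = (b² + c² - a²)/(2bc) = 0.966437  →  A = 14.89°
cos(B) = (a² + c² - b²)/(2ac) = 0.617874  →  B = 51.84°
cos(C) = (a² + b² - c²)/(2ab) = -0.395140  →  C = 113.3°
Check: A + B + C = 180.0° ✓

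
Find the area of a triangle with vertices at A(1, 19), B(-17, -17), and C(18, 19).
Using the coordinate formula: Area = (1/2)|x₁(y₂-y₃) + x₂(y₃-y₁) + x₃(y₁-y₂)|
Area = (1/2)|1((-17)-19) + (-17)(19-19) + 18(19-(-17))|
Area = (1/2)|1*(-36) + (-17)*0 + 18*36|
Area = (1/2)|(-36) + 0 + 648|
Area = (1/2)*612 = 306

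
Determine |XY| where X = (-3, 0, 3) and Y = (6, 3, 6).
d = √[(9)² + (3)² + (3)²] = √99 = 9.95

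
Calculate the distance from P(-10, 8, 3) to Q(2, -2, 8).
d = √[(12)² + (-10)² + (5)²] = √269 = 16.4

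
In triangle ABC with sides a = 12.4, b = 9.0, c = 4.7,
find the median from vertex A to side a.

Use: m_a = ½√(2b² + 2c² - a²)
m_a = ½√(2·9.0² + 2·4.7² - 12.4²)
m_a = ½√(162 + 44.18 - 153.76) = ½√52.42 = 3.62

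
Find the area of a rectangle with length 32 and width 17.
Area = length * width
Area = 32 * 17
Area = 544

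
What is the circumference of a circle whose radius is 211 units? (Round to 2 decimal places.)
Circumference = 2 * pi * r
Circumference = 2 * pi * 211
Circumference = 1325.75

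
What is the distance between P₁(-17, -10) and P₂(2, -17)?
Using the distance formula: d = sqrt((x₂-x₁)² + (y₂-y₁)²)
dx = 2 - (-17) = 19
dy = (-17) - (-10) = -7
d = sqrt(19² + (-7)²) = sqrt(361 + 49) = sqrt(410) = 20.25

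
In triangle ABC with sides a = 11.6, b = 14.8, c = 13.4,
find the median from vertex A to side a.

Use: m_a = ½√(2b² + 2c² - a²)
m_a = ½√(2·14.8² + 2·13.4² - 11.6²)
m_a = ½√(438.08 + 359.12 - 134.56) = ½√662.64 = 12.87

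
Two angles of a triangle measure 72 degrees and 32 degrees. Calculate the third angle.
Sum of angles in a triangle = 180 degrees
Third angle = 180 - 72 - 32
Third angle = 76 degrees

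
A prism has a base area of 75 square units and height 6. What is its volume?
Volume = base area * height
Volume = 75 * 6
Volume = 450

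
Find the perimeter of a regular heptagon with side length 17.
Perimeter = number of sides * side length
Perimeter = 7 * 17
Perimeter = 119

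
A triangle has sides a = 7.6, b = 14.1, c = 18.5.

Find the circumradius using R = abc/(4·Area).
s = (a+b+c)/2 = 20.1
Area = √(s(s-a)(s-b)(s-c)) = √(20.1·12.5·6·1.6) = 49.1121
R = abc/(4·Area) = (7.6·14.1·18.5)/(4·49.1121) = 1982.46/196.4484 = 10.09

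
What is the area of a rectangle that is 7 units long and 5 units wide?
Area = length * width
Area = 7 * 5
Area = 35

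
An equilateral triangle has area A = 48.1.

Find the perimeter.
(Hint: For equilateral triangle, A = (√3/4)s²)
A = (√3/4)s²  →  s² = 4A/√3 = 4·48.1/√3 = 111.082
s = 10.5396
Perimeter = 3s = 31.62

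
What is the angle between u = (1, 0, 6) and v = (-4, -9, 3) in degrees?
u·v = 14, |u|² = 37, |v|² = 106
cos θ = 14/√3922 ≈ 0.2235
θ ≈ 77.08°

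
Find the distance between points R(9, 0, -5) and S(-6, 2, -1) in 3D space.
d = √[(-15)² + (2)² + (4)²] = √245 = 15.65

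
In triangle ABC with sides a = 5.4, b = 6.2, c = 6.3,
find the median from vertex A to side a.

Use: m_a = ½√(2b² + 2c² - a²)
m_a = ½√(2·6.2² + 2·6.3² - 5.4²)
m_a = ½√(76.88 + 79.38 - 29.16) = ½√127.1 = 5.637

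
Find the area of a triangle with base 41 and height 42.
Area = (1/2) * base * height
Area = (1/2) * 41 * 42
Area = 861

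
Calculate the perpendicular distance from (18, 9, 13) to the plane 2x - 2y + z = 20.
d = |2(18) + (-2)(9) + 1(13) - (20)| / √(2² + (-2)² + 1²) = 11/√9 = 3.667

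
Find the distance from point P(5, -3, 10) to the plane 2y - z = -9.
d = |0(5) + 2(-3) + (-1)(10) - (-9)| / √(0² + 2² + (-1)²) = 7/√5 = 3.13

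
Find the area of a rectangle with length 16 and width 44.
Area = length * width
Area = 16 * 44
Area = 704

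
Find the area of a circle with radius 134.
Area = pi * r²
Area = pi * 134²
Area = pi * 17956
Area = 56410.44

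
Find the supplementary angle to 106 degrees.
Supplementary angles sum to 180 degrees.
Other angle = 180 - 106
Other angle = 74 degrees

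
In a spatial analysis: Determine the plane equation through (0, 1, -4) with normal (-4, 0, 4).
d = n·P = (-4)(0) + (0)(1) + (4)(-4) = -16
Plane: -4x + 4z = -16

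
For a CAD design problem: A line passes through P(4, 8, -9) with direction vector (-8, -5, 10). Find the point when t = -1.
P(-1) = (4 + (-8)(-1), 8 + (-5)(-1), -9 + 10(-1)) = (12, 13, -19)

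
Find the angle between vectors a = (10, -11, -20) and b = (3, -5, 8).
a·b = -75, |a|² = 621, |b|² = 98
cos θ = -75/√60858 ≈ -0.304
θ ≈ 107.7°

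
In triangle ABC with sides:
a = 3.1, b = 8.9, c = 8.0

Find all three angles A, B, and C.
By the law of cosines:
cos(A) = (b² + c² - a²)/(2bc) = 0.938202  →  A = 20.25°
cos(B) = (a² + c² - b²)/(2ac) = -0.112903  →  B = 96.48°
cos(C) = (a² + b² - c²)/(2ab) = 0.449801  →  C = 63.27°
Check: A + B + C = 180.0° ✓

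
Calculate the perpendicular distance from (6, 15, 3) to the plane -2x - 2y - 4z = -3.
d = |(-2)(6) + (-2)(15) + (-4)(3) - (-3)| / √((-2)² + (-2)² + (-4)²) = 51/√24 = 10.41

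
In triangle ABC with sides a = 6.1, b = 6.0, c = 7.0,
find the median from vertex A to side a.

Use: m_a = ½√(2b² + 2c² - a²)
m_a = ½√(2·6.0² + 2·7.0² - 6.1²)
m_a = ½√(72 + 98 - 37.21) = ½√132.79 = 5.762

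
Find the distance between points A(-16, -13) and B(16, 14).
Using the distance formula: d = sqrt((x₂-x₁)² + (y₂-y₁)²)
dx = 16 - (-16) = 32
dy = 14 - (-13) = 27
d = sqrt(32² + 27²) = sqrt(1024 + 729) = sqrt(1753) = 41.87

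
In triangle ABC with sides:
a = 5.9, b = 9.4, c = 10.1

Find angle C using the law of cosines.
cos(C) = (a² + b² - c²)/(2ab)
cos(C) = (5.9² + 9.4² - 10.1²)/(2·5.9·9.4) = 21.16/110.92 = 0.190768
C = arccos(0.190768) = 79°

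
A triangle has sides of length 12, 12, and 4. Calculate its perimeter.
Perimeter = sum of all sides
Perimeter = 12 + 12 + 4
Perimeter = 28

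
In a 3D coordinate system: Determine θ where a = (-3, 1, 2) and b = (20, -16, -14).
a·b = -104, |a|² = 14, |b|² = 852
cos θ = -104/√11928 ≈ -0.9522
θ ≈ 162.2°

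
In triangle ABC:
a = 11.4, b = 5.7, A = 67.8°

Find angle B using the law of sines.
sin(B)/b = sin(A)/a
sin(B) = b·sin(A)/a = 5.7·sin(67.8°)/11.4 = 0.462935
B = arcsin(0.462935) = 27.58°  (b ≤ a, so B ≤ A and the acute solution is unique)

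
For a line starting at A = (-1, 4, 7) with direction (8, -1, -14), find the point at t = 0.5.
P(0.5) = (-1 + 8(0.5), 4 + (-1)(0.5), 7 + (-14)(0.5)) = (3, 3.5, 0)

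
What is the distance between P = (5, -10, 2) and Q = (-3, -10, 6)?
d = √[(-8)² + (0)² + (4)²] = √80 = 8.944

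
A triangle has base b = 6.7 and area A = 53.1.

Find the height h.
A = ½bh  →  h = 2A/b
h = 2·53.1/6.7 = 15.85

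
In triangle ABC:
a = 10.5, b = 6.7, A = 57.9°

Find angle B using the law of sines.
sin(B)/b = sin(A)/a
sin(B) = b·sin(A)/a = 6.7·sin(57.9°)/10.5 = 0.540544
B = arcsin(0.540544) = 32.72°  (b ≤ a, so B ≤ A and the acute solution is unique)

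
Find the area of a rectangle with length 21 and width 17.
Area = length * width
Area = 21 * 17
Area = 357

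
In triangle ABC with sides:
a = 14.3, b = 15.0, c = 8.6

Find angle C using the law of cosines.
cos(C) = (a² + b² - c²)/(2ab)
cos(C) = (14.3² + 15.0² - 8.6²)/(2·14.3·15.0) = 355.53/429 = 0.828741
C = arccos(0.828741) = 34.03°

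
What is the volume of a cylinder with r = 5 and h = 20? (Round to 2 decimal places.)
Volume = pi * r² * h
Volume = pi * 5² * 20
Volume = pi * 25 * 20
Volume = pi * 500
Volume = 1570.80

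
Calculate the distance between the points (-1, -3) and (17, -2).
Using the distance formula: d = sqrt((x₂-x₁)² + (y₂-y₁)²)
dx = 17 - (-1) = 18
dy = (-2) - (-3) = 1
d = sqrt(18² + 1²) = sqrt(324 + 1) = sqrt(325) = 18.03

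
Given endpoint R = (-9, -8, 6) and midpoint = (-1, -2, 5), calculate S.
S = (2×(-1) - (-9), 2×(-2) - (-8), 2×5 - 6) = (7, 4, 4)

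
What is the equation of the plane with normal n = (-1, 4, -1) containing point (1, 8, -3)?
d = n·P = (-1)(1) + (4)(8) + (-1)(-3) = 34
Plane: -x + 4y - z = 34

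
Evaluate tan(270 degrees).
tan(270 degrees) = undefined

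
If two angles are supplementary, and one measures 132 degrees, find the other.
Supplementary angles sum to 180 degrees.
Other angle = 180 - 132
Other angle = 48 degrees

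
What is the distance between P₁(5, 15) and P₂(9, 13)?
Using the distance formula: d = sqrt((x₂-x₁)² + (y₂-y₁)²)
dx = 9 - 5 = 4
dy = 13 - 15 = -2
d = sqrt(4² + (-2)²) = sqrt(16 + 4) = sqrt(20) = 4.47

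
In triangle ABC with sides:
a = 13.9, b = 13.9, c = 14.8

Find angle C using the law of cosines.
cos(C) = (a² + b² - c²)/(2ab)
cos(C) = (13.9² + 13.9² - 14.8²)/(2·13.9·13.9) = 167.38/386.42 = 0.433156
C = arccos(0.433156) = 64.33°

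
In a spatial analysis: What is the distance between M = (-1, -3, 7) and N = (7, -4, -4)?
d = √[(8)² + (-1)² + (-11)²] = √186 = 13.64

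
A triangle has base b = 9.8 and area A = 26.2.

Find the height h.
A = ½bh  →  h = 2A/b
h = 2·26.2/9.8 = 5.347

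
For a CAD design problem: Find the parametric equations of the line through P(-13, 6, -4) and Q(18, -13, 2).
Direction vector d = Q - P = (31, -19, 6)
x = -13 + 31t, y = 6 - 19t, z = -4 + 6t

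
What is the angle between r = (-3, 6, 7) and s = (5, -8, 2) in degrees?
r·s = -49, |r|² = 94, |s|² = 93
cos θ = -49/√8742 ≈ -0.5241
θ ≈ 121.6°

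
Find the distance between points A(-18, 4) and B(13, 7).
Using the distance formula: d = sqrt((x₂-x₁)² + (y₂-y₁)²)
dx = 13 - (-18) = 31
dy = 7 - 4 = 3
d = sqrt(31² + 3²) = sqrt(961 + 9) = sqrt(970) = 31.14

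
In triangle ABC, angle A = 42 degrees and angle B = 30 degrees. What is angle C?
Sum of angles in a triangle = 180 degrees
Third angle = 180 - 42 - 30
Third angle = 108 degrees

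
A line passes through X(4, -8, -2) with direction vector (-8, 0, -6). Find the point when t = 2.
P(2) = (4 + (-8)(2), -8 + 0(2), -2 + (-6)(2)) = (-12, -8, -14)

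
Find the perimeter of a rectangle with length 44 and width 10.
Perimeter = 2 * (length + width)
Perimeter = 2 * (44 + 10)
Perimeter = 2 * 54
Perimeter = 108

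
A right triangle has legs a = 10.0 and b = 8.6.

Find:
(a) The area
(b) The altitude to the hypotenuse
(a) Area = ½ab = ½·10.0·8.6 = 43
(b) Hypotenuse c = √(10.0² + 8.6²) = √173.96 = 13.1894
    Area = ½·c·h_c  →  h_c = 2·Area/c = 2·43/13.1894 = 6.52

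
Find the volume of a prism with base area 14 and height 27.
Volume = base area * height
Volume = 14 * 27
Volume = 378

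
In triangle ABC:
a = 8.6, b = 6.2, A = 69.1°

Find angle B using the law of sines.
sin(B)/b = sin(A)/a
sin(B) = b·sin(A)/a = 6.2·sin(69.1°)/8.6 = 0.673496
B = arcsin(0.673496) = 42.34°  (b ≤ a, so B ≤ A and the acute solution is unique)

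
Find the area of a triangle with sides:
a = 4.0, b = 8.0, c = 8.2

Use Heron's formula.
s = (a+b+c)/2 = (4.0+8.0+8.2)/2 = 10.1
A = √(s(s-a)(s-b)(s-c)) = √(10.1·6.1·2.1·1.9)
A = √245.824 = 15.68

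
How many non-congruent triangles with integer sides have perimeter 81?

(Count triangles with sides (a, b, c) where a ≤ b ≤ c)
With a ≤ b ≤ c and a + b + c = 81, the triangle inequality a + b > c gives c < 81/2, so c ≤ 40.
Iterate a from 1 to ⌊p/3⌋ = 27; for each a, b ranges from a to ⌊(p−a)/2⌋ with c = p − a − b, keeping only c ≥ b.
Triples: (1, 40, 40), (2, 39, 40), (3, 38, 40), …
Count = 147 triangles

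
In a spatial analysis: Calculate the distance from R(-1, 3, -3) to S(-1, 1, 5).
d = √[(0)² + (-2)² + (8)²] = √68 = 8.246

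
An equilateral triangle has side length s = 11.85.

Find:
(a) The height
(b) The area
(a) Height h = s·√3/2 = 11.85·√3/2 = 10.26
(b) Area = (√3/4)·s² = (√3/4)·11.85² = (√3/4)·140.422 = 60.8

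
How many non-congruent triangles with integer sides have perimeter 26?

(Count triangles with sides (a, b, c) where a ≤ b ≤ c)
With a ≤ b ≤ c and a + b + c = 26, the triangle inequality a + b > c gives c < 26/2, so c ≤ 12.
Iterate a from 1 to ⌊p/3⌋ = 8; for each a, b ranges from a to ⌊(p−a)/2⌋ with c = p − a − b, keeping only c ≥ b.
Triples: (2, 12, 12), (3, 11, 12), (4, 10, 12), …
Count = 14 triangles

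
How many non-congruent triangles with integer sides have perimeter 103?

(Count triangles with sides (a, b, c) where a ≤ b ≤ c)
With a ≤ b ≤ c and a + b + c = 103, the triangle inequality a + b > c gives c < 103/2, so c ≤ 51.
Iterate a from 1 to ⌊p/3⌋ = 34; for each a, b ranges from a to ⌊(p−a)/2⌋ with c = p − a − b, keeping only c ≥ b.
Triples: (1, 51, 51), (2, 50, 51), (3, 49, 51), …
Count = 234 triangles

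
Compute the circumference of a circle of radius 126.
Circumference = 2 * pi * r
Circumference = 2 * pi * 126
Circumference = 791.68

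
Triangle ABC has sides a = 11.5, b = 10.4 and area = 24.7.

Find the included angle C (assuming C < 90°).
Area = ½ab·sin(C)  →  sin(C) = 2·Area/(ab)
sin(C) = 2·24.7/(11.5·10.4) = 0.413043
C = arcsin(0.413043) = 24.4°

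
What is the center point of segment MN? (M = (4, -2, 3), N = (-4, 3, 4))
Midpoint = ((4-4)/2, (-2+3)/2, (3+4)/2) = (0, 0.5, 3.5)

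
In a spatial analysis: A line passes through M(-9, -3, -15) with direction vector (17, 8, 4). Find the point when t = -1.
P(-1) = (-9 + 17(-1), -3 + 8(-1), -15 + 4(-1)) = (-26, -11, -19)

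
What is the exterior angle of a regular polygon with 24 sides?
Exterior angle of a regular n-gon = 360/n
Exterior angle = 360/24
Exterior angle = 15 degrees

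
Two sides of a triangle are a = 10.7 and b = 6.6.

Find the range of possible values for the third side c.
By the triangle inequality: |a - b| < c < a + b
|10.7 - 6.6| < c < 10.7 + 6.6
4.1 < c < 17.3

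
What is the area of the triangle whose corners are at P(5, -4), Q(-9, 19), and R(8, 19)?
Using the coordinate formula: Area = (1/2)|x₁(y₂-y₃) + x₂(y₃-y₁) + x₃(y₁-y₂)|
Area = (1/2)|5(19-19) + (-9)(19-(-4)) + 8((-4)-19)|
Area = (1/2)|5*0 + (-9)*23 + 8*(-23)|
Area = (1/2)|0 + (-207) + (-184)|
Area = (1/2)*391 = 195.50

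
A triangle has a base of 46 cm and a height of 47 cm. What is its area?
Area = (1/2) * base * height
Area = (1/2) * 46 * 47
Area = 1081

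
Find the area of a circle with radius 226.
Area = pi * r²
Area = pi * 226²
Area = pi * 51076
Area = 160459.99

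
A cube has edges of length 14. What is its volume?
Volume = s³
Volume = 14³
Volume = 2744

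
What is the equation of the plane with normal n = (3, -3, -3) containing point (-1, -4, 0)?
d = n·P = (3)(-1) + (-3)(-4) + (-3)(0) = 9
Plane: 3x - 3y - 3z = 9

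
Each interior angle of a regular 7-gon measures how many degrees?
Interior angle of a regular n-gon = (n-2)*180/n
Interior angle = (7-2)*180/7
Interior angle = 5*180/7
Interior angle = 900/7
Interior angle = 128.57 degrees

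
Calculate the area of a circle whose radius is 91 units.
Area = pi * r²
Area = pi * 91²
Area = pi * 8281
Area = 26015.53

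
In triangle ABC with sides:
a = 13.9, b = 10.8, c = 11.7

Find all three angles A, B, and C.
By the law of cosines:
cos(A) = (b² + c² - a²)/(2bc) = 0.238683  →  A = 76.19°
cos(B) = (a² + c² - b²)/(2ac) = 0.656275  →  B = 48.98°
cos(C) = (a² + b² - c²)/(2ab) = 0.576072  →  C = 54.83°
Check: A + B + C = 180.0° ✓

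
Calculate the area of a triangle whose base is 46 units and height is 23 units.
Area = (1/2) * base * height
Area = (1/2) * 46 * 23
Area = 529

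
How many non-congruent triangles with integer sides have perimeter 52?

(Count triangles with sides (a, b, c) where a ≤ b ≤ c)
With a ≤ b ≤ c and a + b + c = 52, the triangle inequality a + b > c gives c < 52/2, so c ≤ 25.
Iterate a from 1 to ⌊p/3⌋ = 17; for each a, b ranges from a to ⌊(p−a)/2⌋ with c = p − a − b, keeping only c ≥ b.
Triples: (2, 25, 25), (3, 24, 25), (4, 23, 25), …
Count = 56 triangles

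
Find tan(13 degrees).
tan(13 degrees) = 0.2309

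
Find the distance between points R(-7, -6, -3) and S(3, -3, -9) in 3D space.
d = √[(10)² + (3)² + (-6)²] = √145 = 12.04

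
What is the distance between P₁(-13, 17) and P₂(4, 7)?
Using the distance formula: d = sqrt((x₂-x₁)² + (y₂-y₁)²)
dx = 4 - (-13) = 17
dy = 7 - 17 = -10
d = sqrt(17² + (-10)²) = sqrt(289 + 100) = sqrt(389) = 19.72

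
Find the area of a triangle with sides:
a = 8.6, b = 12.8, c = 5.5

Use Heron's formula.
s = (a+b+c)/2 = (8.6+12.8+5.5)/2 = 13.45
A = √(s(s-a)(s-b)(s-c)) = √(13.45·4.85·0.65·7.95)
A = √337.089 = 18.36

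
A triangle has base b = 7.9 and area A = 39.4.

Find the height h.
A = ½bh  →  h = 2A/b
h = 2·39.4/7.9 = 9.975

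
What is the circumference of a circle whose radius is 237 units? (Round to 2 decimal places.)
Circumference = 2 * pi * r
Circumference = 2 * pi * 237
Circumference = 1489.11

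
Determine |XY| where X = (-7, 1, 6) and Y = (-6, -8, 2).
d = √[(1)² + (-9)² + (-4)²] = √98 = 9.899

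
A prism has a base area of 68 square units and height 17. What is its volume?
Volume = base area * height
Volume = 68 * 17
Volume = 1156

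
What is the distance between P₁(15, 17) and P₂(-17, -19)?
Using the distance formula: d = sqrt((x₂-x₁)² + (y₂-y₁)²)
dx = (-17) - 15 = -32
dy = (-19) - 17 = -36
d = sqrt((-32)² + (-36)²) = sqrt(1024 + 1296) = sqrt(2320) = 48.17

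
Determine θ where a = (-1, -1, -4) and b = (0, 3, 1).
a·b = -7, |a|² = 18, |b|² = 10
cos θ = -7/√180 ≈ -0.5217
θ ≈ 121.4°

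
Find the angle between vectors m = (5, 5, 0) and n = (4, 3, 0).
m·n = 35, |m|² = 50, |n|² = 25
cos θ = 35/√1250 ≈ 0.9899
θ ≈ 8.13°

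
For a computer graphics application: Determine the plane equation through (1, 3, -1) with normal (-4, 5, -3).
d = n·P = (-4)(1) + (5)(3) + (-3)(-1) = 14
Plane: -4x + 5y - 3z = 14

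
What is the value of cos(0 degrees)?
cos(0 degrees) = 1
Decimal approximation: 1.0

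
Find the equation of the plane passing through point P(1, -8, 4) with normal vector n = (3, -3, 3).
d = n·P = (3)(1) + (-3)(-8) + (3)(4) = 39
Plane: 3x - 3y + 3z = 39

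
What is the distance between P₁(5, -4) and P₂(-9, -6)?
Using the distance formula: d = sqrt((x₂-x₁)² + (y₂-y₁)²)
dx = (-9) - 5 = -14
dy = (-6) - (-4) = -2
d = sqrt((-14)² + (-2)²) = sqrt(196 + 4) = sqrt(200) = 14.14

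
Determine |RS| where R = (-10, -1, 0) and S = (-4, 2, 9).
d = √[(6)² + (3)² + (9)²] = √126 = 11.22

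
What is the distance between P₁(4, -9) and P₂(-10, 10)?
Using the distance formula: d = sqrt((x₂-x₁)² + (y₂-y₁)²)
dx = (-10) - 4 = -14
dy = 10 - (-9) = 19
d = sqrt((-14)² + 19²) = sqrt(196 + 361) = sqrt(557) = 23.60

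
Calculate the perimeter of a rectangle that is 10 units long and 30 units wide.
Perimeter = 2 * (length + width)
Perimeter = 2 * (10 + 30)
Perimeter = 2 * 40
Perimeter = 80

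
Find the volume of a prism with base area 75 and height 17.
Volume = base area * height
Volume = 75 * 17
Volume = 1275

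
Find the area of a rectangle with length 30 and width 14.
Area = length * width
Area = 30 * 14
Area = 420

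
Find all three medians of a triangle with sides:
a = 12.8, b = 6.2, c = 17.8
Using m_x = ½√(2y² + 2z² - x²):
m_a = ½√(2·6.2² + 2·17.8² - 12.8²) = ½√546.72 = 11.69
m_b = ½√(2·12.8² + 2·17.8² - 6.2²) = ½√922.92 = 15.19
m_c = ½√(2·12.8² + 2·6.2² - 17.8²) = ½√87.72 = 4.683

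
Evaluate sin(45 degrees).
sin(45 degrees) = sqrt(2)/2
Decimal approximation: 0.7071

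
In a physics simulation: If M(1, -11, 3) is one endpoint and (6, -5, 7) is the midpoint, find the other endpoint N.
N = (2×6 - 1, 2×(-5) - (-11), 2×7 - 3) = (11, 1, 11)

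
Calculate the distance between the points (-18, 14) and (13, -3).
Using the distance formula: d = sqrt((x₂-x₁)² + (y₂-y₁)²)
dx = 13 - (-18) = 31
dy = (-3) - 14 = -17
d = sqrt(31² + (-17)²) = sqrt(961 + 289) = sqrt(1250) = 35.36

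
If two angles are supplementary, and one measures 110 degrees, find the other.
Supplementary angles sum to 180 degrees.
Other angle = 180 - 110
Other angle = 70 degrees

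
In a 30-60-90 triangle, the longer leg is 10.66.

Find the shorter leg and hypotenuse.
In a 30-60-90 triangle, sides are in ratio 1 : √3 : 2.
Long leg = short leg·√3  →  short leg = 10.66/√3 = 6.155
Hypotenuse = 2·(short leg) = 2·10.66/√3 = 12.31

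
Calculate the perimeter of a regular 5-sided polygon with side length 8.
Perimeter = number of sides * side length
Perimeter = 5 * 8
Perimeter = 40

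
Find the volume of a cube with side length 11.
Volume = s³
Volume = 11³
Volume = 1331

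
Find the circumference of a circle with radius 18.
Circumference = 2 * pi * r
Circumference = 2 * pi * 18
Circumference = 113.10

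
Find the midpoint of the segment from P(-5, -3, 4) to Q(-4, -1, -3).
Midpoint = ((-5-4)/2, (-3-1)/2, (4-3)/2) = (-4.5, -2, 0.5)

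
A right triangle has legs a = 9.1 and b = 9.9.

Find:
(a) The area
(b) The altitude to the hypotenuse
(a) Area = ½ab = ½·9.1·9.9 = 45.045
(b) Hypotenuse c = √(9.1² + 9.9²) = √180.82 = 13.4469
    Area = ½·c·h_c  →  h_c = 2·Area/c = 2·45.045/13.4469 = 6.7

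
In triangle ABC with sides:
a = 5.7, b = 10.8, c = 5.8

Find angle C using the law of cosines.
cos(C) = (a² + b² - c²)/(2ab)
cos(C) = (5.7² + 10.8² - 5.8²)/(2·5.7·10.8) = 115.49/123.12 = 0.938028
C = arccos(0.938028) = 20.28°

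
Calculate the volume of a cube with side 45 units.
Volume = s³
Volume = 45³
Volume = 91125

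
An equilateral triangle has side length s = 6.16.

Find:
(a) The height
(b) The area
(a) Height h = s·√3/2 = 6.16·√3/2 = 5.335
(b) Area = (√3/4)·s² = (√3/4)·6.16² = (√3/4)·37.9456 = 16.43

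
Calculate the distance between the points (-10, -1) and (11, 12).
Using the distance formula: d = sqrt((x₂-x₁)² + (y₂-y₁)²)
dx = 11 - (-10) = 21
dy = 12 - (-1) = 13
d = sqrt(21² + 13²) = sqrt(441 + 169) = sqrt(610) = 24.70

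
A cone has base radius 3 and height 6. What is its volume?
Volume = (1/3) * pi * r² * h
Volume = (1/3) * pi * 3² * 6
Volume = (1/3) * pi * 9 * 6
Volume = (1/3) * pi * 54
Volume = 56.55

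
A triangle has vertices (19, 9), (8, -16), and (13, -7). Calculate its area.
Using the coordinate formula: Area = (1/2)|x₁(y₂-y₃) + x₂(y₃-y₁) + x₃(y₁-y₂)|
Area = (1/2)|19((-16)-(-7)) + 8((-7)-9) + 13(9-(-16))|
Area = (1/2)|19*(-9) + 8*(-16) + 13*25|
Area = (1/2)|(-171) + (-128) + 325|
Area = (1/2)*26 = 13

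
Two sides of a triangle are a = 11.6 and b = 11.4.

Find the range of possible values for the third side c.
By the triangle inequality: |a - b| < c < a + b
|11.6 - 11.4| < c < 11.6 + 11.4
0.2 < c < 23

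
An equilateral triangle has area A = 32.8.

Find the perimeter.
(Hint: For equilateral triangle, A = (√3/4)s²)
A = (√3/4)s²  →  s² = 4A/√3 = 4·32.8/√3 = 75.7484
s = 8.70335
Perimeter = 3s = 26.11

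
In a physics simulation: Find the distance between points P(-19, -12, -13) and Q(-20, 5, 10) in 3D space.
d = √[(-1)² + (17)² + (23)²] = √819 = 28.62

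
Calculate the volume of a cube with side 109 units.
Volume = s³
Volume = 109³
Volume = 1295029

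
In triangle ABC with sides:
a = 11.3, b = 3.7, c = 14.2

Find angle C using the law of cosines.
cos(C) = (a² + b² - c²)/(2ab)
cos(C) = (11.3² + 3.7² - 14.2²)/(2·11.3·3.7) = -60.26/83.62 = -0.720641
C = arccos(-0.720641) = 136.1°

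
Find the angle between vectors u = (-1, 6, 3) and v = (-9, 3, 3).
u·v = 36, |u|² = 46, |v|² = 99
cos θ = 36/√4554 ≈ 0.5335
θ ≈ 57.76°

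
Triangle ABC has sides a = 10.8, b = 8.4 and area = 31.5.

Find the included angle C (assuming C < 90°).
Area = ½ab·sin(C)  →  sin(C) = 2·Area/(ab)
sin(C) = 2·31.5/(10.8·8.4) = 0.694444
C = arcsin(0.694444) = 43.98°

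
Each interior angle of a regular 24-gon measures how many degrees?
Interior angle of a regular n-gon = (n-2)*180/n
Interior angle = (24-2)*180/24
Interior angle = 22*180/24
Interior angle = 3960/24
Interior angle = 165 degrees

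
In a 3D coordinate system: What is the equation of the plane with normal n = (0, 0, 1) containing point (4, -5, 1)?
d = n·P = (0)(4) + (0)(-5) + (1)(1) = 1
Plane: z = 1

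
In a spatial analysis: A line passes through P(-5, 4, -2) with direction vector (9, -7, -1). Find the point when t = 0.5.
P(0.5) = (-5 + 9(0.5), 4 + (-7)(0.5), -2 + (-1)(0.5)) = (-0.5, 0.5, -2.5)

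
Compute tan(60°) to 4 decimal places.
tan(60 degrees) = sqrt(3)
Decimal approximation: 1.7321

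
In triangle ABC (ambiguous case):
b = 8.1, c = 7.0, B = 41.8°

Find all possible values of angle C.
sin(C)/c = sin(B)/b  →  sin(C) = c·sin(B)/b = 7.0·sin(41.8°)/8.1 = 0.576016
C₁ = arcsin(0.576016) = 35.17°,  C₂ = 180° - C₁ = 144.83°
Check C₂: A = 180° - 41.8° - 144.83° = -6.63° ≤ 0, rejected
C = 35.17° (one solution)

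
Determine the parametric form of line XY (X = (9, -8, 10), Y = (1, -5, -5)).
Direction vector d = Y - X = (-8, 3, -15)
x = 9 - 8t, y = -8 + 3t, z = 10 - 15t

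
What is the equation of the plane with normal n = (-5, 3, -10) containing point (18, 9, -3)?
d = n·P = (-5)(18) + (3)(9) + (-10)(-3) = -33
Plane: -5x + 3y - 10z = -33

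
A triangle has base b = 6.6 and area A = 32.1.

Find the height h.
A = ½bh  →  h = 2A/b
h = 2·32.1/6.6 = 9.727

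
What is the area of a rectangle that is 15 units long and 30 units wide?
Area = length * width
Area = 15 * 30
Area = 450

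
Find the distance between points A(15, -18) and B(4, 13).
Using the distance formula: d = sqrt((x₂-x₁)² + (y₂-y₁)²)
dx = 4 - 15 = -11
dy = 13 - (-18) = 31
d = sqrt((-11)² + 31²) = sqrt(121 + 961) = sqrt(1082) = 32.89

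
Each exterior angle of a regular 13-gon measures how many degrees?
Exterior angle of a regular n-gon = 360/n
Exterior angle = 360/13
Exterior angle = 27.69 degrees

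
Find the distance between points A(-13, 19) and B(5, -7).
Using the distance formula: d = sqrt((x₂-x₁)² + (y₂-y₁)²)
dx = 5 - (-13) = 18
dy = (-7) - 19 = -26
d = sqrt(18² + (-26)²) = sqrt(324 + 676) = sqrt(1000) = 31.62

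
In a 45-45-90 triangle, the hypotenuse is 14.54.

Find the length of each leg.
In a 45-45-90 triangle, hypotenuse = leg·√2  →  leg = hypotenuse/√2
leg = 14.54/√2 = 10.28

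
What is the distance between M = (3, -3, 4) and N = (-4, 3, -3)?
d = √[(-7)² + (6)² + (-7)²] = √134 = 11.58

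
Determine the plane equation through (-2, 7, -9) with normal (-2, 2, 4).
d = n·P = (-2)(-2) + (2)(7) + (4)(-9) = -18
Plane: -2x + 2y + 4z = -18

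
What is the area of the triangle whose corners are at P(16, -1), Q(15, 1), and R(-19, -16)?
Using the coordinate formula: Area = (1/2)|x₁(y₂-y₃) + x₂(y₃-y₁) + x₃(y₁-y₂)|
Area = (1/2)|16(1-(-16)) + 15((-16)-(-1)) + (-19)((-1)-1)|
Area = (1/2)|16*17 + 15*(-15) + (-19)*(-2)|
Area = (1/2)|272 + (-225) + 38|
Area = (1/2)*85 = 42.50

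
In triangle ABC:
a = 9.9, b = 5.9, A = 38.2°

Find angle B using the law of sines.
sin(B)/b = sin(A)/a
sin(B) = b·sin(A)/a = 5.9·sin(38.2°)/9.9 = 0.368546
B = arcsin(0.368546) = 21.63°  (b ≤ a, so B ≤ A and the acute solution is unique)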